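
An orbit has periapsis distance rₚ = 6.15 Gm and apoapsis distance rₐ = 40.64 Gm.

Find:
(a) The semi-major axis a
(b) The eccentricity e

Convert to SI: rₚ = 6.15 Gm = 6.15e+09 m; rₐ = 40.64 Gm = 4.064e+10 m.
(a) a = (rₚ + rₐ) / 2 = (6.15e+09 + 4.064e+10) / 2 ≈ 2.34e+10 m = 23.39 Gm.
(b) e = (rₐ − rₚ) / (rₐ + rₚ) = (4.064e+10 − 6.15e+09) / (4.064e+10 + 6.15e+09) ≈ 0.7371.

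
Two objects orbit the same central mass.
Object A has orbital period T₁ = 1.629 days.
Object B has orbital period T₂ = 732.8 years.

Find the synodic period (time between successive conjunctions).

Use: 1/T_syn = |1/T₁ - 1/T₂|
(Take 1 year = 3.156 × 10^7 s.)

Convert to SI: T₁ = 1.629 days = 140746 s; T₂ = 732.8 years = 2.31272e+10 s.
T_syn = |T₁ · T₂ / (T₁ − T₂)|.
T_syn = |140746 · 2.31272e+10 / (140746 − 2.31272e+10)| s ≈ 1.407e+05 s = 1.629 days.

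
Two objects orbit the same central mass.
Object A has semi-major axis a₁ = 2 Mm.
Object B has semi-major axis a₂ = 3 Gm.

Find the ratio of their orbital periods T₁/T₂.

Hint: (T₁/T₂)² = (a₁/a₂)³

Convert to SI: a₁ = 2 Mm = 2e+06 m; a₂ = 3 Gm = 3e+09 m.
From Kepler's third law, (T₁/T₂)² = (a₁/a₂)³, so T₁/T₂ = (a₁/a₂)^(3/2).
a₁/a₂ = 2e+06 / 3e+09 = 0.000666667.
T₁/T₂ = (0.000666667)^(3/2) ≈ 1.721e-05.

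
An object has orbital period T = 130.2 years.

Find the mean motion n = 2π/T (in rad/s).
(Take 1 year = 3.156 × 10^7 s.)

Convert to SI: T = 130.2 years = 4.10911e+09 s.
n = 2π / T.
n = 2π / 4.10911e+09 s ≈ 1.529e-09 rad/s.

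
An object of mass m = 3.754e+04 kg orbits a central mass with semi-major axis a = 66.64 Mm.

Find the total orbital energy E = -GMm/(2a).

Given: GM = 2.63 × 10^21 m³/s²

Convert to SI: a = 66.64 Mm = 6.664e+07 m.
E = −GMm / (2a).
E = −2.63e+21 · 3.754e+04 / (2 · 6.664e+07) J ≈ -7.408e+17 J = -740.8 PJ.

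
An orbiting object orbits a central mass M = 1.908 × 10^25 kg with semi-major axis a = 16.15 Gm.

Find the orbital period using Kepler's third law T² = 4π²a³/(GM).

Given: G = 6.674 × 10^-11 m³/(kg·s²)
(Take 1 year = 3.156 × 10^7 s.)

Convert to SI: a = 16.15 Gm = 1.615e+10 m.
GM = G · M = 6.674e-11 · 1.908e+25 = 1.2734e+15 m³/s².
Kepler's third law: T = 2π √(a³ / GM).
Substituting a = 1.615e+10 m and GM = 1.2734e+15 m³/s²:
T = 2π √((1.615e+10)³ / 1.2734e+15) s
T ≈ 3.614e+08 s = 11.45 years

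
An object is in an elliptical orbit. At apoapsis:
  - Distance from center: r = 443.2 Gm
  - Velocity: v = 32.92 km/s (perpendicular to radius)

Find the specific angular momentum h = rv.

Convert to SI: r = 443.2 Gm = 4.432e+11 m; v = 32.92 km/s = 32920 m/s.
With v perpendicular to r, h = r · v.
h = 4.432e+11 · 32920 m²/s ≈ 1.459e+16 m²/s.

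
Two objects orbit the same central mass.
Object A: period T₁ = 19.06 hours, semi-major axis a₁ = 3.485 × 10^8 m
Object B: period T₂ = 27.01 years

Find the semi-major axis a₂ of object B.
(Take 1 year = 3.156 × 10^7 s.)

Convert to SI: T₁ = 19.06 hours = 68616 s; T₂ = 27.01 years = 8.52436e+08 s.
Kepler's third law: (T₁/T₂)² = (a₁/a₂)³ ⇒ a₂ = a₁ · (T₂/T₁)^(2/3).
T₂/T₁ = 8.52436e+08 / 68616 = 12423.3.
a₂ = 3.485e+08 · (12423.3)^(2/3) m ≈ 1.869e+11 m = 1.869 × 10^11 m.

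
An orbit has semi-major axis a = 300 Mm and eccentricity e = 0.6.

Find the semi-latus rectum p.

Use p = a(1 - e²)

Convert to SI: a = 300 Mm = 3e+08 m.
p = a (1 − e²).
p = 3e+08 · (1 − (0.6)²) = 3e+08 · 0.64 ≈ 1.92e+08 m = 192 Mm.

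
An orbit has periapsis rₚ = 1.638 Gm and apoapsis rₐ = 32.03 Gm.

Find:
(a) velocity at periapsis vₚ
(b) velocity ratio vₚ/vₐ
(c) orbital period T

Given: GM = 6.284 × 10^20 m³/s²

Convert to SI: rₚ = 1.638 Gm = 1.638e+09 m; rₐ = 32.03 Gm = 3.203e+10 m.
(a) With a = (rₚ + rₐ)/2 = 1.6834e+10 m, vₚ = √(GM (2/rₚ − 1/a)) = √(6.284e+20 · (2/1.638e+09 − 1/1.6834e+10)) m/s ≈ 8.544e+05 m/s
(b) Conservation of angular momentum (rₚvₚ = rₐvₐ) gives vₚ/vₐ = rₐ/rₚ = 3.203e+10/1.638e+09 ≈ 19.55
(c) With a = (rₚ + rₐ)/2 = 1.6834e+10 m, T = 2π √(a³/GM) = 2π √((1.6834e+10)³/6.284e+20) s ≈ 5.474e+05 s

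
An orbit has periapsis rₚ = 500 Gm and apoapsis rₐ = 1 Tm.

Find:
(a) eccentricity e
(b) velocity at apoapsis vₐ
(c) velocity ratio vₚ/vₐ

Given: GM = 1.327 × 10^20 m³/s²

Convert to SI: rₚ = 500 Gm = 5e+11 m; rₐ = 1 Tm = 1e+12 m.
(a) e = (rₐ − rₚ)/(rₐ + rₚ) = (1e+12 − 5e+11)/(1e+12 + 5e+11) ≈ 0.3333
(b) With a = (rₚ + rₐ)/2 = 7.5e+11 m, vₐ = √(GM (2/rₐ − 1/a)) = √(1.327e+20 · (2/1e+12 − 1/7.5e+11)) m/s ≈ 9406 m/s
(c) Conservation of angular momentum (rₚvₚ = rₐvₐ) gives vₚ/vₐ = rₐ/rₚ = 1e+12/5e+11 ≈ 2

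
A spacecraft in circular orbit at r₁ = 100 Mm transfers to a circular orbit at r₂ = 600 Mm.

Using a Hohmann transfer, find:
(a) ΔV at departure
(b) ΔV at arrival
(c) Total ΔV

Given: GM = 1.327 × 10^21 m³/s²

Convert to SI: r₁ = 100 Mm = 1e+08 m; r₂ = 600 Mm = 6e+08 m.
Transfer semi-major axis: a_t = (r₁ + r₂)/2 = (1e+08 + 6e+08)/2 = 3.5e+08 m.
Circular speeds: v₁ = √(GM/r₁) = 3.6428e+06 m/s, v₂ = √(GM/r₂) = 1.48717e+06 m/s.
Transfer speeds (vis-viva v² = GM(2/r − 1/a_t)): v₁ᵗ = 4.76955e+06 m/s, v₂ᵗ = 794924 m/s.
(a) ΔV₁ = |v₁ᵗ − v₁| ≈ 1.127e+06 m/s = 1127 km/s.
(b) ΔV₂ = |v₂ − v₂ᵗ| ≈ 6.922e+05 m/s = 692.2 km/s.
(c) ΔV_total = ΔV₁ + ΔV₂ ≈ 1.819e+06 m/s = 1819 km/s.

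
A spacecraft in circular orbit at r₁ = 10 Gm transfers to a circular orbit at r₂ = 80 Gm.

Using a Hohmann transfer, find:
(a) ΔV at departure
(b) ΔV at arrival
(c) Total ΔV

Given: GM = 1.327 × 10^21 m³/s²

Convert to SI: r₁ = 10 Gm = 1e+10 m; r₂ = 80 Gm = 8e+10 m.
Transfer semi-major axis: a_t = (r₁ + r₂)/2 = (1e+10 + 8e+10)/2 = 4.5e+10 m.
Circular speeds: v₁ = √(GM/r₁) = 364280 m/s, v₂ = √(GM/r₂) = 128792 m/s.
Transfer speeds (vis-viva v² = GM(2/r − 1/a_t)): v₁ᵗ = 485707 m/s, v₂ᵗ = 60713.4 m/s.
(a) ΔV₁ = |v₁ᵗ − v₁| ≈ 1.214e+05 m/s = 121.4 km/s.
(b) ΔV₂ = |v₂ − v₂ᵗ| ≈ 6.808e+04 m/s = 68.08 km/s.
(c) ΔV_total = ΔV₁ + ΔV₂ ≈ 1.895e+05 m/s = 189.5 km/s.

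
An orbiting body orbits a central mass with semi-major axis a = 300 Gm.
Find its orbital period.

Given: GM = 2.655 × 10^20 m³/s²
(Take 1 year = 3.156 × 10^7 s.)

Convert to SI: a = 300 Gm = 3e+11 m.
Kepler's third law: T = 2π √(a³ / GM).
Substituting a = 3e+11 m and GM = 2.655e+20 m³/s²:
T = 2π √((3e+11)³ / 2.655e+20) s
T ≈ 6.336e+07 s = 2.008 years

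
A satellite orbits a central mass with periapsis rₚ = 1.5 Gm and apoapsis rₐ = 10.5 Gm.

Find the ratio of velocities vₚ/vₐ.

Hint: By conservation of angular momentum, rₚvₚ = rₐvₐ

Convert to SI: rₚ = 1.5 Gm = 1.5e+09 m; rₐ = 10.5 Gm = 1.05e+10 m.
Conservation of angular momentum gives rₚvₚ = rₐvₐ, so vₚ/vₐ = rₐ/rₚ.
vₚ/vₐ = 1.05e+10 / 1.5e+09 ≈ 7.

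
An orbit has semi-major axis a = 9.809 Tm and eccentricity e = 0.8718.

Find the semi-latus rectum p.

Convert to SI: a = 9.809 Tm = 9.809e+12 m.
p = a (1 − e²).
p = 9.809e+12 · (1 − (0.8718)²) = 9.809e+12 · 0.239965 ≈ 2.354e+12 m = 2.354 Tm.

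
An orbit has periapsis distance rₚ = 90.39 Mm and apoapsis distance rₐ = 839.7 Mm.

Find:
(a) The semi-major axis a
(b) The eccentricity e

Convert to SI: rₚ = 90.39 Mm = 9.039e+07 m; rₐ = 839.7 Mm = 8.397e+08 m.
(a) a = (rₚ + rₐ) / 2 = (9.039e+07 + 8.397e+08) / 2 ≈ 4.65e+08 m = 465 Mm.
(b) e = (rₐ − rₚ) / (rₐ + rₚ) = (8.397e+08 − 9.039e+07) / (8.397e+08 + 9.039e+07) ≈ 0.8056.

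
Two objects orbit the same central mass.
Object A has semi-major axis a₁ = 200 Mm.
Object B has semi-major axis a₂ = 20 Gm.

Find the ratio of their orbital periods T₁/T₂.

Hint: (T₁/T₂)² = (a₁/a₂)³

Convert to SI: a₁ = 200 Mm = 2e+08 m; a₂ = 20 Gm = 2e+10 m.
From Kepler's third law, (T₁/T₂)² = (a₁/a₂)³, so T₁/T₂ = (a₁/a₂)^(3/2).
a₁/a₂ = 2e+08 / 2e+10 = 0.01.
T₁/T₂ = (0.01)^(3/2) ≈ 0.001.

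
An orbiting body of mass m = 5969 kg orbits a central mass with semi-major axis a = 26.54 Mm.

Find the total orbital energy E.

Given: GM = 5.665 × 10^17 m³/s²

Convert to SI: a = 26.54 Mm = 2.654e+07 m.
E = −GMm / (2a).
E = −5.665e+17 · 5969 / (2 · 2.654e+07) J ≈ -6.37e+13 J = -63.7 TJ.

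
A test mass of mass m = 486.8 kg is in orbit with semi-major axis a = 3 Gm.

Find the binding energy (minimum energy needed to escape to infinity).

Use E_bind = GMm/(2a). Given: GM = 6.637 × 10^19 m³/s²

Convert to SI: a = 3 Gm = 3e+09 m.
Total orbital energy is E = −GMm/(2a); binding energy is E_bind = −E = GMm/(2a).
E_bind = 6.637e+19 · 486.8 / (2 · 3e+09) J ≈ 5.385e+12 J = 5.385 TJ.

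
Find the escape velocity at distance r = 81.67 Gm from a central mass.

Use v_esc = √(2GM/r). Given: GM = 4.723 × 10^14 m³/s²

Convert to SI: r = 81.67 Gm = 8.167e+10 m.
Escape velocity comes from setting total energy to zero: ½v² − GM/r = 0 ⇒ v_esc = √(2GM / r).
v_esc = √(2 · 4.723e+14 / 8.167e+10) m/s ≈ 107.5 m/s = 107.5 m/s.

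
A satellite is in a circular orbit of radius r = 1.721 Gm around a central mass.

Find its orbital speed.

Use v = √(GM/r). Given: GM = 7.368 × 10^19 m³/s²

Convert to SI: r = 1.721 Gm = 1.721e+09 m.
For a circular orbit, gravity supplies the centripetal force, so v = √(GM / r).
v = √(7.368e+19 / 1.721e+09) m/s ≈ 2.069e+05 m/s = 206.9 km/s.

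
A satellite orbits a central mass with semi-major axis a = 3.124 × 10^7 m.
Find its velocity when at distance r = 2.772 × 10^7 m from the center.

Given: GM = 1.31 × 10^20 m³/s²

Vis-viva: v = √(GM · (2/r − 1/a)).
2/r − 1/a = 2/2.772e+07 − 1/3.124e+07 = 4.01398e-08 m⁻¹.
v = √(1.31e+20 · 4.01398e-08) m/s ≈ 2.293e+06 m/s = 2293 km/s.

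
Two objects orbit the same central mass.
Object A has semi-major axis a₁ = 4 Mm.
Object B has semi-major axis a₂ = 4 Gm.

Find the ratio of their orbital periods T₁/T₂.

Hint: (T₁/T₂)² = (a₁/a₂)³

Convert to SI: a₁ = 4 Mm = 4e+06 m; a₂ = 4 Gm = 4e+09 m.
From Kepler's third law, (T₁/T₂)² = (a₁/a₂)³, so T₁/T₂ = (a₁/a₂)^(3/2).
a₁/a₂ = 4e+06 / 4e+09 = 0.001.
T₁/T₂ = (0.001)^(3/2) ≈ 3.162e-05.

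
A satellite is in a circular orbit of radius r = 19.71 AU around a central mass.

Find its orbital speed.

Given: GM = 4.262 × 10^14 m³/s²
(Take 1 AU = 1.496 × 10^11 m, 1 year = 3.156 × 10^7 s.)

Convert to SI: r = 19.71 AU = 2.94862e+12 m.
For a circular orbit, gravity supplies the centripetal force, so v = √(GM / r).
v = √(4.262e+14 / 2.94862e+12) m/s ≈ 12.02 m/s = 0.002536 AU/year.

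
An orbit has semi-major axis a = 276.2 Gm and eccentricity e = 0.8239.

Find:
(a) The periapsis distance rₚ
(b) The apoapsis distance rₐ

Convert to SI: a = 276.2 Gm = 2.762e+11 m.
(a) rₚ = a(1 − e) = 2.762e+11 · (1 − 0.8239) = 2.762e+11 · 0.1761 ≈ 4.864e+10 m = 48.64 Gm.
(b) rₐ = a(1 + e) = 2.762e+11 · (1 + 0.8239) = 2.762e+11 · 1.8239 ≈ 5.038e+11 m = 503.8 Gm.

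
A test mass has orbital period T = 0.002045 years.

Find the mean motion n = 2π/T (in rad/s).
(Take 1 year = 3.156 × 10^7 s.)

Convert to SI: T = 0.002045 years = 64540.2 s.
n = 2π / T.
n = 2π / 64540.2 s ≈ 9.735e-05 rad/s.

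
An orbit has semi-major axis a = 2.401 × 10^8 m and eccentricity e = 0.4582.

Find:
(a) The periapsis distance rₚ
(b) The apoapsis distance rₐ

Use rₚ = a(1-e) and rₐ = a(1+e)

(a) rₚ = a(1 − e) = 2.401e+08 · (1 − 0.4582) = 2.401e+08 · 0.5418 ≈ 1.301e+08 m = 1.301 × 10^8 m.
(b) rₐ = a(1 + e) = 2.401e+08 · (1 + 0.4582) = 2.401e+08 · 1.4582 ≈ 3.501e+08 m = 3.501 × 10^8 m.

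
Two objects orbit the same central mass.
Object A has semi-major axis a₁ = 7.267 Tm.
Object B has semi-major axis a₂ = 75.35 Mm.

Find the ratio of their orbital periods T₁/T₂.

Convert to SI: a₁ = 7.267 Tm = 7.267e+12 m; a₂ = 75.35 Mm = 7.535e+07 m.
From Kepler's third law, (T₁/T₂)² = (a₁/a₂)³, so T₁/T₂ = (a₁/a₂)^(3/2).
a₁/a₂ = 7.267e+12 / 7.535e+07 = 96443.3.
T₁/T₂ = (96443.3)^(3/2) ≈ 2.995e+07.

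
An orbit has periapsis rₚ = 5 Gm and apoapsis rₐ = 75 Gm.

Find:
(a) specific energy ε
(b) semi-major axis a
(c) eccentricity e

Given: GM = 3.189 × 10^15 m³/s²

Convert to SI: rₚ = 5 Gm = 5e+09 m; rₐ = 75 Gm = 7.5e+10 m.
(a) With a = (rₚ + rₐ)/2 = 4e+10 m, ε = −GM/(2a) = −3.189e+15/(2 · 4e+10) J/kg ≈ -3.986e+04 J/kg
(b) a = (rₚ + rₐ)/2 = (5e+09 + 7.5e+10)/2 ≈ 4e+10 m
(c) e = (rₐ − rₚ)/(rₐ + rₚ) = (7.5e+10 − 5e+09)/(7.5e+10 + 5e+09) ≈ 0.875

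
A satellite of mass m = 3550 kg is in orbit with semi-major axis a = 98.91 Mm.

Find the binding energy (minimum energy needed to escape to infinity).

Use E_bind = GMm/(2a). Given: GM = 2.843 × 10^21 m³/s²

Convert to SI: a = 98.91 Mm = 9.891e+07 m.
Total orbital energy is E = −GMm/(2a); binding energy is E_bind = −E = GMm/(2a).
E_bind = 2.843e+21 · 3550 / (2 · 9.891e+07) J ≈ 5.102e+16 J = 51.02 PJ.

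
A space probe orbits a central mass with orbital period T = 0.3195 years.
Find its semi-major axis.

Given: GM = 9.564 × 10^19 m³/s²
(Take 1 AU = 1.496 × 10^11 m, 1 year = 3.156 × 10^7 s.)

Convert to SI: T = 0.3195 years = 1.00834e+07 s.
Invert Kepler's third law: a = (GM · T² / (4π²))^(1/3).
Substituting T = 1.00834e+07 s and GM = 9.564e+19 m³/s²:
a = (9.564e+19 · (1.00834e+07)² / (4π²))^(1/3) m
a ≈ 6.269e+10 m = 0.419 AU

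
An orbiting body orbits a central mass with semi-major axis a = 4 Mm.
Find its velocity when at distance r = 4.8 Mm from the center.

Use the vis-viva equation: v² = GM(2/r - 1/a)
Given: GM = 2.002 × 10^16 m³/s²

Convert to SI: a = 4 Mm = 4e+06 m; r = 4.8 Mm = 4.8e+06 m.
Vis-viva: v = √(GM · (2/r − 1/a)).
2/r − 1/a = 2/4.8e+06 − 1/4e+06 = 1.66667e-07 m⁻¹.
v = √(2.002e+16 · 1.66667e-07) m/s ≈ 5.776e+04 m/s = 57.76 km/s.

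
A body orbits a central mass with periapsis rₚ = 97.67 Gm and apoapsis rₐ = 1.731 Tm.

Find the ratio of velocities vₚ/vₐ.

Convert to SI: rₚ = 97.67 Gm = 9.767e+10 m; rₐ = 1.731 Tm = 1.731e+12 m.
Conservation of angular momentum gives rₚvₚ = rₐvₐ, so vₚ/vₐ = rₐ/rₚ.
vₚ/vₐ = 1.731e+12 / 9.767e+10 ≈ 17.72.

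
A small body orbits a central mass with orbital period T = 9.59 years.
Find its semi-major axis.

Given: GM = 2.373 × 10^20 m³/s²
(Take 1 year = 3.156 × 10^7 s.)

Convert to SI: T = 9.59 years = 3.0266e+08 s.
Invert Kepler's third law: a = (GM · T² / (4π²))^(1/3).
Substituting T = 3.0266e+08 s and GM = 2.373e+20 m³/s²:
a = (2.373e+20 · (3.0266e+08)² / (4π²))^(1/3) m
a ≈ 8.196e+11 m = 8.196 × 10^11 m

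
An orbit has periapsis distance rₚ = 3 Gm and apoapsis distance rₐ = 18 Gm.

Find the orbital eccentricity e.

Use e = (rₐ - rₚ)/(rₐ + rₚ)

Convert to SI: rₚ = 3 Gm = 3e+09 m; rₐ = 18 Gm = 1.8e+10 m.
e = (rₐ − rₚ) / (rₐ + rₚ).
e = (1.8e+10 − 3e+09) / (1.8e+10 + 3e+09) = 1.5e+10 / 2.1e+10 ≈ 0.7143.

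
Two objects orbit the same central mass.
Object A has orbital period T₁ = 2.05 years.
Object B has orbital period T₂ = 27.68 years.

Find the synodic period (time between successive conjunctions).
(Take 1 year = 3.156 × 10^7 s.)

Convert to SI: T₁ = 2.05 years = 6.4698e+07 s; T₂ = 27.68 years = 8.73581e+08 s.
T_syn = |T₁ · T₂ / (T₁ − T₂)|.
T_syn = |6.4698e+07 · 8.73581e+08 / (6.4698e+07 − 8.73581e+08)| s ≈ 6.987e+07 s = 2.214 years.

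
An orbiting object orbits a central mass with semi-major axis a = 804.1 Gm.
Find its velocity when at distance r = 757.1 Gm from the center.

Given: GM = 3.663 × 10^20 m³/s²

Convert to SI: a = 804.1 Gm = 8.041e+11 m; r = 757.1 Gm = 7.571e+11 m.
Vis-viva: v = √(GM · (2/r − 1/a)).
2/r − 1/a = 2/7.571e+11 − 1/8.041e+11 = 1.39803e-12 m⁻¹.
v = √(3.663e+20 · 1.39803e-12) m/s ≈ 2.263e+04 m/s = 22.63 km/s.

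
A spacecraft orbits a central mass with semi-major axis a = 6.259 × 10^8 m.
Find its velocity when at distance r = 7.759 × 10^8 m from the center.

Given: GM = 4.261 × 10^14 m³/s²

Vis-viva: v = √(GM · (2/r − 1/a)).
2/r − 1/a = 2/7.759e+08 − 1/6.259e+08 = 9.79952e-10 m⁻¹.
v = √(4.261e+14 · 9.79952e-10) m/s ≈ 646.2 m/s = 646.2 m/s.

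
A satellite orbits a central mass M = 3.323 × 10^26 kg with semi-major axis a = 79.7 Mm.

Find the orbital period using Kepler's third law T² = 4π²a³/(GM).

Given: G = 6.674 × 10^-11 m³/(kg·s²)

Convert to SI: a = 79.7 Mm = 7.97e+07 m.
GM = G · M = 6.674e-11 · 3.323e+26 = 2.21777e+16 m³/s².
Kepler's third law: T = 2π √(a³ / GM).
Substituting a = 7.97e+07 m and GM = 2.21777e+16 m³/s²:
T = 2π √((7.97e+07)³ / 2.21777e+16) s
T ≈ 3.002e+04 s = 8.339 hours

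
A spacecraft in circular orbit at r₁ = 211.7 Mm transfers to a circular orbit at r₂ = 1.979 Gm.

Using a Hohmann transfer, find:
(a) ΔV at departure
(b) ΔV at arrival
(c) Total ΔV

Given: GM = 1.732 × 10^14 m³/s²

Convert to SI: r₁ = 211.7 Mm = 2.117e+08 m; r₂ = 1.979 Gm = 1.979e+09 m.
Transfer semi-major axis: a_t = (r₁ + r₂)/2 = (2.117e+08 + 1.979e+09)/2 = 1.09535e+09 m.
Circular speeds: v₁ = √(GM/r₁) = 904.51 m/s, v₂ = √(GM/r₂) = 295.836 m/s.
Transfer speeds (vis-viva v² = GM(2/r − 1/a_t)): v₁ᵗ = 1215.79 m/s, v₂ᵗ = 130.057 m/s.
(a) ΔV₁ = |v₁ᵗ − v₁| ≈ 311.3 m/s = 311.3 m/s.
(b) ΔV₂ = |v₂ − v₂ᵗ| ≈ 165.8 m/s = 165.8 m/s.
(c) ΔV_total = ΔV₁ + ΔV₂ ≈ 477.1 m/s = 477.1 m/s.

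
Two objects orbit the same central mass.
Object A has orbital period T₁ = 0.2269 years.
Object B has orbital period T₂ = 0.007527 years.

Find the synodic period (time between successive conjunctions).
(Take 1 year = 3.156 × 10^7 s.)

Convert to SI: T₁ = 0.2269 years = 7.16096e+06 s; T₂ = 0.007527 years = 237552 s.
T_syn = |T₁ · T₂ / (T₁ − T₂)|.
T_syn = |7.16096e+06 · 237552 / (7.16096e+06 − 237552)| s ≈ 2.457e+05 s = 0.007785 years.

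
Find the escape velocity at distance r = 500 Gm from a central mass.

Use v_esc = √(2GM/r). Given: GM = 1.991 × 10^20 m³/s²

Convert to SI: r = 500 Gm = 5e+11 m.
Escape velocity comes from setting total energy to zero: ½v² − GM/r = 0 ⇒ v_esc = √(2GM / r).
v_esc = √(2 · 1.991e+20 / 5e+11) m/s ≈ 2.822e+04 m/s = 28.22 km/s.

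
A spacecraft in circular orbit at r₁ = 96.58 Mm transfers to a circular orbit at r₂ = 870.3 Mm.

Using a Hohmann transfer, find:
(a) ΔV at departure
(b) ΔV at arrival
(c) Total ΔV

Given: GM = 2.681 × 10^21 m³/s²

Convert to SI: r₁ = 96.58 Mm = 9.658e+07 m; r₂ = 870.3 Mm = 8.703e+08 m.
Transfer semi-major axis: a_t = (r₁ + r₂)/2 = (9.658e+07 + 8.703e+08)/2 = 4.8344e+08 m.
Circular speeds: v₁ = √(GM/r₁) = 5.26872e+06 m/s, v₂ = √(GM/r₂) = 1.75515e+06 m/s.
Transfer speeds (vis-viva v² = GM(2/r − 1/a_t)): v₁ᵗ = 7.06916e+06 m/s, v₂ᵗ = 784488 m/s.
(a) ΔV₁ = |v₁ᵗ − v₁| ≈ 1.8e+06 m/s = 1800 km/s.
(b) ΔV₂ = |v₂ − v₂ᵗ| ≈ 9.707e+05 m/s = 970.7 km/s.
(c) ΔV_total = ΔV₁ + ΔV₂ ≈ 2.771e+06 m/s = 2771 km/s.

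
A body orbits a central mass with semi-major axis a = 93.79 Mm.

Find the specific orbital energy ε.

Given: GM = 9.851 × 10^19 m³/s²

Convert to SI: a = 93.79 Mm = 9.379e+07 m.
ε = −GM / (2a).
ε = −9.851e+19 / (2 · 9.379e+07) J/kg ≈ -5.252e+11 J/kg = -525.2 GJ/kg.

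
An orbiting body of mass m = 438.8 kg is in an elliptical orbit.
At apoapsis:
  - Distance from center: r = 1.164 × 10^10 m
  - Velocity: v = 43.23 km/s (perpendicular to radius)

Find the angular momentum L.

Convert to SI: v = 43.23 km/s = 43230 m/s.
Since v is perpendicular to r, L = m · v · r.
L = 438.8 · 43230 · 1.164e+10 kg·m²/s ≈ 2.208e+17 kg·m²/s.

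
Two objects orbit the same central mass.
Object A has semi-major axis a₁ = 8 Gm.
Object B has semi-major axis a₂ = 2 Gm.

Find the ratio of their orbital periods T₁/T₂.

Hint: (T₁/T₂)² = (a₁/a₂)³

Convert to SI: a₁ = 8 Gm = 8e+09 m; a₂ = 2 Gm = 2e+09 m.
From Kepler's third law, (T₁/T₂)² = (a₁/a₂)³, so T₁/T₂ = (a₁/a₂)^(3/2).
a₁/a₂ = 8e+09 / 2e+09 = 4.
T₁/T₂ = (4)^(3/2) ≈ 8.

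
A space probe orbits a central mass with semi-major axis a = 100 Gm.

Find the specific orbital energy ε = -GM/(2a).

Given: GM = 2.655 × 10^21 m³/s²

Convert to SI: a = 100 Gm = 1e+11 m.
ε = −GM / (2a).
ε = −2.655e+21 / (2 · 1e+11) J/kg ≈ -1.328e+10 J/kg = -13.28 GJ/kg.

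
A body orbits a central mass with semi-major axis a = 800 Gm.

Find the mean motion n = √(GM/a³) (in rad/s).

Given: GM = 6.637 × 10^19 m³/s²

Convert to SI: a = 800 Gm = 8e+11 m.
n = √(GM / a³).
n = √(6.637e+19 / (8e+11)³) rad/s ≈ 1.139e-08 rad/s.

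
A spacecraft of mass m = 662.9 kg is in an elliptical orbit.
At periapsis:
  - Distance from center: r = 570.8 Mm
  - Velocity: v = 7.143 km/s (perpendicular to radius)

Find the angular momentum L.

Convert to SI: r = 570.8 Mm = 5.708e+08 m; v = 7.143 km/s = 7143 m/s.
Since v is perpendicular to r, L = m · v · r.
L = 662.9 · 7143 · 5.708e+08 kg·m²/s ≈ 2.703e+15 kg·m²/s.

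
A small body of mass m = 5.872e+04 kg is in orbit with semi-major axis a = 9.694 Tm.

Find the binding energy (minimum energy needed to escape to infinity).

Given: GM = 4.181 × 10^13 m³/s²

Convert to SI: a = 9.694 Tm = 9.694e+12 m.
Total orbital energy is E = −GMm/(2a); binding energy is E_bind = −E = GMm/(2a).
E_bind = 4.181e+13 · 5.872e+04 / (2 · 9.694e+12) J ≈ 1.266e+05 J = 126.6 kJ.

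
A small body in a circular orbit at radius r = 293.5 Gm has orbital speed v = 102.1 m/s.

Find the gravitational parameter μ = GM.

Convert to SI: r = 293.5 Gm = 2.935e+11 m.
For a circular orbit v² = GM/r, so GM = v² · r.
GM = (102.1)² · 2.935e+11 m³/s² ≈ 3.06e+15 m³/s² = 3.06 × 10^15 m³/s².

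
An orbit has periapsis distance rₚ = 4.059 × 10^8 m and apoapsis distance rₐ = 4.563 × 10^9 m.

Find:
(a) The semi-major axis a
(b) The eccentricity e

(a) a = (rₚ + rₐ) / 2 = (4.059e+08 + 4.563e+09) / 2 ≈ 2.484e+09 m = 2.484 × 10^9 m.
(b) e = (rₐ − rₚ) / (rₐ + rₚ) = (4.563e+09 − 4.059e+08) / (4.563e+09 + 4.059e+08) ≈ 0.8366.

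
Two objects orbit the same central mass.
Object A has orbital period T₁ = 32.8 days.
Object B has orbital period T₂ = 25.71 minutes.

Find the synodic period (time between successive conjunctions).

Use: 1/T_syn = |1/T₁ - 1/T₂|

Convert to SI: T₁ = 32.8 days = 2.83392e+06 s; T₂ = 25.71 minutes = 1542.6 s.
T_syn = |T₁ · T₂ / (T₁ − T₂)|.
T_syn = |2.83392e+06 · 1542.6 / (2.83392e+06 − 1542.6)| s ≈ 1543 s = 25.72 minutes.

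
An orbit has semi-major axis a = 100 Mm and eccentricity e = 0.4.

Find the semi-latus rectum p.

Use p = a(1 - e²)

Convert to SI: a = 100 Mm = 1e+08 m.
p = a (1 − e²).
p = 1e+08 · (1 − (0.4)²) = 1e+08 · 0.84 ≈ 8.4e+07 m = 84 Mm.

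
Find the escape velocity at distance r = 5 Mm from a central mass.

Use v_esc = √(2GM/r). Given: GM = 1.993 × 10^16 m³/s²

Convert to SI: r = 5 Mm = 5e+06 m.
Escape velocity comes from setting total energy to zero: ½v² − GM/r = 0 ⇒ v_esc = √(2GM / r).
v_esc = √(2 · 1.993e+16 / 5e+06) m/s ≈ 8.929e+04 m/s = 89.29 km/s.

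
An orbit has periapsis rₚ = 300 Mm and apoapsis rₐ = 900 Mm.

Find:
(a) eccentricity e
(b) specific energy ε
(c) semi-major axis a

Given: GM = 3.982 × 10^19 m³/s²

Convert to SI: rₚ = 300 Mm = 3e+08 m; rₐ = 900 Mm = 9e+08 m.
(a) e = (rₐ − rₚ)/(rₐ + rₚ) = (9e+08 − 3e+08)/(9e+08 + 3e+08) ≈ 0.5
(b) With a = (rₚ + rₐ)/2 = 6e+08 m, ε = −GM/(2a) = −3.982e+19/(2 · 6e+08) J/kg ≈ -3.318e+10 J/kg
(c) a = (rₚ + rₐ)/2 = (3e+08 + 9e+08)/2 ≈ 6e+08 m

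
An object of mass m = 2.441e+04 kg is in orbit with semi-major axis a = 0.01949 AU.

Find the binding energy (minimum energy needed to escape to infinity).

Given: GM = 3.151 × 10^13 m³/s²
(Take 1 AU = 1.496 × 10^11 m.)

Convert to SI: a = 0.01949 AU = 2.9157e+09 m.
Total orbital energy is E = −GMm/(2a); binding energy is E_bind = −E = GMm/(2a).
E_bind = 3.151e+13 · 2.441e+04 / (2 · 2.9157e+09) J ≈ 1.319e+08 J = 131.9 MJ.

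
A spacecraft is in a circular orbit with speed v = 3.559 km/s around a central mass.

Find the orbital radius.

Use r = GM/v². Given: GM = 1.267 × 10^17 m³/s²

Convert to SI: v = 3.559 km/s = 3559 m/s.
For a circular orbit, v² = GM / r, so r = GM / v².
r = 1.267e+17 / (3559)² m ≈ 1e+10 m = 10 Gm.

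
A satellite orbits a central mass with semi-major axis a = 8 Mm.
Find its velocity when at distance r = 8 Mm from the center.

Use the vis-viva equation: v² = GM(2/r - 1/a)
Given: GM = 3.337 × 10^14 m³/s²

Convert to SI: a = 8 Mm = 8e+06 m; r = 8 Mm = 8e+06 m.
Vis-viva: v = √(GM · (2/r − 1/a)).
2/r − 1/a = 2/8e+06 − 1/8e+06 = 1.25e-07 m⁻¹.
v = √(3.337e+14 · 1.25e-07) m/s ≈ 6459 m/s = 6.459 km/s.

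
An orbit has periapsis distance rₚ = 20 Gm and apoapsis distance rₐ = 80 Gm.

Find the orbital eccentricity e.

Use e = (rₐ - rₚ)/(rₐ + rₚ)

Convert to SI: rₚ = 20 Gm = 2e+10 m; rₐ = 80 Gm = 8e+10 m.
e = (rₐ − rₚ) / (rₐ + rₚ).
e = (8e+10 − 2e+10) / (8e+10 + 2e+10) = 6e+10 / 1e+11 ≈ 0.6.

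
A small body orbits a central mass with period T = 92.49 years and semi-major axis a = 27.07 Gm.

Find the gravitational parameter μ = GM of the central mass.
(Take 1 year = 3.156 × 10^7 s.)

Convert to SI: T = 92.49 years = 2.91898e+09 s; a = 27.07 Gm = 2.707e+10 m.
GM = 4π² · a³ / T².
GM = 4π² · (2.707e+10)³ / (2.91898e+09)² m³/s² ≈ 9.191e+13 m³/s² = 9.191 × 10^13 m³/s².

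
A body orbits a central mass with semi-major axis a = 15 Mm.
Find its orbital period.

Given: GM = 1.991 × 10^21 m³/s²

Convert to SI: a = 15 Mm = 1.5e+07 m.
Kepler's third law: T = 2π √(a³ / GM).
Substituting a = 1.5e+07 m and GM = 1.991e+21 m³/s²:
T = 2π √((1.5e+07)³ / 1.991e+21) s
T ≈ 8.181 s = 8.181 seconds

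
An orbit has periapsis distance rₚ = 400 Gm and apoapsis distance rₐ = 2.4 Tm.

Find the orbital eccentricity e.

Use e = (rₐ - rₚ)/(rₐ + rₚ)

Convert to SI: rₚ = 400 Gm = 4e+11 m; rₐ = 2.4 Tm = 2.4e+12 m.
e = (rₐ − rₚ) / (rₐ + rₚ).
e = (2.4e+12 − 4e+11) / (2.4e+12 + 4e+11) = 2e+12 / 2.8e+12 ≈ 0.7143.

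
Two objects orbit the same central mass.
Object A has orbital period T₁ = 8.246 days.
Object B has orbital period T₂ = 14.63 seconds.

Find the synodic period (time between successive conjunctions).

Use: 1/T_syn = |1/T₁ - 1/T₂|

Convert to SI: T₁ = 8.246 days = 712454 s.
T_syn = |T₁ · T₂ / (T₁ − T₂)|.
T_syn = |712454 · 14.63 / (712454 − 14.63)| s ≈ 14.63 s = 14.63 seconds.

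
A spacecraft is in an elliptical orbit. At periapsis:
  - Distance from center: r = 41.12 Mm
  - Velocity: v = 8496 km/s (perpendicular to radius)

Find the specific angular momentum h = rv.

Convert to SI: r = 41.12 Mm = 4.112e+07 m; v = 8496 km/s = 8.496e+06 m/s.
With v perpendicular to r, h = r · v.
h = 4.112e+07 · 8.496e+06 m²/s ≈ 3.494e+14 m²/s.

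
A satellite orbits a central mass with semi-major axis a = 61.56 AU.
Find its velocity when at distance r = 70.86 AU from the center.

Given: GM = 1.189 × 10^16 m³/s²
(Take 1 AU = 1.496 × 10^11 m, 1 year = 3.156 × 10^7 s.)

Convert to SI: a = 61.56 AU = 9.20938e+12 m; r = 70.86 AU = 1.06007e+13 m.
Vis-viva: v = √(GM · (2/r − 1/a)).
2/r − 1/a = 2/1.06007e+13 − 1/9.20938e+12 = 8.00826e-14 m⁻¹.
v = √(1.189e+16 · 8.00826e-14) m/s ≈ 30.86 m/s = 0.00651 AU/year.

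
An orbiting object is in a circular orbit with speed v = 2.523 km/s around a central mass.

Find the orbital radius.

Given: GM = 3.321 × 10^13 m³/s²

Convert to SI: v = 2.523 km/s = 2523 m/s.
For a circular orbit, v² = GM / r, so r = GM / v².
r = 3.321e+13 / (2523)² m ≈ 5.217e+06 m = 5.217 Mm.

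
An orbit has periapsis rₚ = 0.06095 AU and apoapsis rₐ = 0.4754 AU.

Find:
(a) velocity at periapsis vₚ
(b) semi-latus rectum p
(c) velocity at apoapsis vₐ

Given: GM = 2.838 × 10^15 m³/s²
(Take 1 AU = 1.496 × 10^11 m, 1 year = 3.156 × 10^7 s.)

Convert to SI: rₚ = 0.06095 AU = 9.11812e+09 m; rₐ = 0.4754 AU = 7.11198e+10 m.
(a) With a = (rₚ + rₐ)/2 = 4.0119e+10 m, vₚ = √(GM (2/rₚ − 1/a)) = √(2.838e+15 · (2/9.11812e+09 − 1/4.0119e+10)) m/s ≈ 742.8 m/s
(b) From a = (rₚ + rₐ)/2 = 4.0119e+10 m and e = (rₐ − rₚ)/(rₐ + rₚ) = 0.772723, p = a(1 − e²) = 4.0119e+10 · (1 − (0.772723)²) ≈ 1.616e+10 m
(c) With a = (rₚ + rₐ)/2 = 4.0119e+10 m, vₐ = √(GM (2/rₐ − 1/a)) = √(2.838e+15 · (2/7.11198e+10 − 1/4.0119e+10)) m/s ≈ 95.23 m/s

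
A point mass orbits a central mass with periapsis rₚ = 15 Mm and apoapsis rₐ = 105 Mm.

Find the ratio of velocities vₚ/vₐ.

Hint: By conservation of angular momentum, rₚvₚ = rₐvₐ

Convert to SI: rₚ = 15 Mm = 1.5e+07 m; rₐ = 105 Mm = 1.05e+08 m.
Conservation of angular momentum gives rₚvₚ = rₐvₐ, so vₚ/vₐ = rₐ/rₚ.
vₚ/vₐ = 1.05e+08 / 1.5e+07 ≈ 7.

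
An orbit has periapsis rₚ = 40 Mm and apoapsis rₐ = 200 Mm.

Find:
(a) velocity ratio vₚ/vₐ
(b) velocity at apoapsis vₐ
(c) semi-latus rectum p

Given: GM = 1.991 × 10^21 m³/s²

Convert to SI: rₚ = 40 Mm = 4e+07 m; rₐ = 200 Mm = 2e+08 m.
(a) Conservation of angular momentum (rₚvₚ = rₐvₐ) gives vₚ/vₐ = rₐ/rₚ = 2e+08/4e+07 ≈ 5
(b) With a = (rₚ + rₐ)/2 = 1.2e+08 m, vₐ = √(GM (2/rₐ − 1/a)) = √(1.991e+21 · (2/2e+08 − 1/1.2e+08)) m/s ≈ 1.822e+06 m/s
(c) From a = (rₚ + rₐ)/2 = 1.2e+08 m and e = (rₐ − rₚ)/(rₐ + rₚ) = 0.666667, p = a(1 − e²) = 1.2e+08 · (1 − (0.666667)²) ≈ 6.667e+07 m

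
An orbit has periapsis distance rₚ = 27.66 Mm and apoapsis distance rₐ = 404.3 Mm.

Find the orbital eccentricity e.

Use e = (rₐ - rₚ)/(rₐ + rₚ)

Convert to SI: rₚ = 27.66 Mm = 2.766e+07 m; rₐ = 404.3 Mm = 4.043e+08 m.
e = (rₐ − rₚ) / (rₐ + rₚ).
e = (4.043e+08 − 2.766e+07) / (4.043e+08 + 2.766e+07) = 3.7664e+08 / 4.3196e+08 ≈ 0.8719.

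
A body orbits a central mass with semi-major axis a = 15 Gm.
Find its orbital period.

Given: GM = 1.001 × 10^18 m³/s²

Convert to SI: a = 15 Gm = 1.5e+10 m.
Kepler's third law: T = 2π √(a³ / GM).
Substituting a = 1.5e+10 m and GM = 1.001e+18 m³/s²:
T = 2π √((1.5e+10)³ / 1.001e+18) s
T ≈ 1.154e+07 s = 133.5 days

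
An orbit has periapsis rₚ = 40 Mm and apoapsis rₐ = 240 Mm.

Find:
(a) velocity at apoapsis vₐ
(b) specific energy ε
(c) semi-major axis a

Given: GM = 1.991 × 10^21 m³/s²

Convert to SI: rₚ = 40 Mm = 4e+07 m; rₐ = 240 Mm = 2.4e+08 m.
(a) With a = (rₚ + rₐ)/2 = 1.4e+08 m, vₐ = √(GM (2/rₐ − 1/a)) = √(1.991e+21 · (2/2.4e+08 − 1/1.4e+08)) m/s ≈ 1.54e+06 m/s
(b) With a = (rₚ + rₐ)/2 = 1.4e+08 m, ε = −GM/(2a) = −1.991e+21/(2 · 1.4e+08) J/kg ≈ -7.111e+12 J/kg
(c) a = (rₚ + rₐ)/2 = (4e+07 + 2.4e+08)/2 ≈ 1.4e+08 m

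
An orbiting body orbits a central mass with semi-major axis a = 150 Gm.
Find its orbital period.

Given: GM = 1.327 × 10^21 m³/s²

Convert to SI: a = 150 Gm = 1.5e+11 m.
Kepler's third law: T = 2π √(a³ / GM).
Substituting a = 1.5e+11 m and GM = 1.327e+21 m³/s²:
T = 2π √((1.5e+11)³ / 1.327e+21) s
T ≈ 1.002e+07 s = 116 days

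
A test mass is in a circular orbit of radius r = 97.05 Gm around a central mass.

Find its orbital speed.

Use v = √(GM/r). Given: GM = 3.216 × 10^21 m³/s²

Convert to SI: r = 97.05 Gm = 9.705e+10 m.
For a circular orbit, gravity supplies the centripetal force, so v = √(GM / r).
v = √(3.216e+21 / 9.705e+10) m/s ≈ 1.82e+05 m/s = 182 km/s.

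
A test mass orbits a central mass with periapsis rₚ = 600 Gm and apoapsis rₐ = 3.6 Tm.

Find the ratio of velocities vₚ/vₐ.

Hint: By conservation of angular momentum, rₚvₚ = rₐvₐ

Convert to SI: rₚ = 600 Gm = 6e+11 m; rₐ = 3.6 Tm = 3.6e+12 m.
Conservation of angular momentum gives rₚvₚ = rₐvₐ, so vₚ/vₐ = rₐ/rₚ.
vₚ/vₐ = 3.6e+12 / 6e+11 ≈ 6.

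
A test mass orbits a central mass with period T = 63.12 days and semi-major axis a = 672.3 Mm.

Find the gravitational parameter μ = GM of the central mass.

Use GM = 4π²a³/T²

Convert to SI: T = 63.12 days = 5.45357e+06 s; a = 672.3 Mm = 6.723e+08 m.
GM = 4π² · a³ / T².
GM = 4π² · (6.723e+08)³ / (5.45357e+06)² m³/s² ≈ 4.034e+14 m³/s² = 4.034 × 10^14 m³/s².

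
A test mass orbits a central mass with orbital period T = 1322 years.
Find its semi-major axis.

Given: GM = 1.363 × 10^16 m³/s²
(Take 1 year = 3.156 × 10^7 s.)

Convert to SI: T = 1322 years = 4.17223e+10 s.
Invert Kepler's third law: a = (GM · T² / (4π²))^(1/3).
Substituting T = 4.17223e+10 s and GM = 1.363e+16 m³/s²:
a = (1.363e+16 · (4.17223e+10)² / (4π²))^(1/3) m
a ≈ 8.439e+11 m = 8.439 × 10^11 m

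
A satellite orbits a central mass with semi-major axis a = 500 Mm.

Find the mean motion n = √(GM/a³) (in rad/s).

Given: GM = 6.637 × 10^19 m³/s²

Convert to SI: a = 500 Mm = 5e+08 m.
n = √(GM / a³).
n = √(6.637e+19 / (5e+08)³) rad/s ≈ 0.0007287 rad/s.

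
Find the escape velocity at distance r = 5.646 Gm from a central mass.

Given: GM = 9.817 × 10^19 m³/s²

Convert to SI: r = 5.646 Gm = 5.646e+09 m.
Escape velocity comes from setting total energy to zero: ½v² − GM/r = 0 ⇒ v_esc = √(2GM / r).
v_esc = √(2 · 9.817e+19 / 5.646e+09) m/s ≈ 1.865e+05 m/s = 186.5 km/s.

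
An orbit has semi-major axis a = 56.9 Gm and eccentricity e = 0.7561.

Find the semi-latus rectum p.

Convert to SI: a = 56.9 Gm = 5.69e+10 m.
p = a (1 − e²).
p = 5.69e+10 · (1 − (0.7561)²) = 5.69e+10 · 0.428313 ≈ 2.437e+10 m = 24.37 Gm.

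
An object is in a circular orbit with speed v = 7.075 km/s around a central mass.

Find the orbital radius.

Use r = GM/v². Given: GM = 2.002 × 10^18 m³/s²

Convert to SI: v = 7.075 km/s = 7075 m/s.
For a circular orbit, v² = GM / r, so r = GM / v².
r = 2.002e+18 / (7075)² m ≈ 4e+10 m = 40 Gm.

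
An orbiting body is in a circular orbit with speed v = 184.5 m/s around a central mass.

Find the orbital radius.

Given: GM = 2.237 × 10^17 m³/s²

For a circular orbit, v² = GM / r, so r = GM / v².
r = 2.237e+17 / (184.5)² m ≈ 6.572e+12 m = 6.572 Tm.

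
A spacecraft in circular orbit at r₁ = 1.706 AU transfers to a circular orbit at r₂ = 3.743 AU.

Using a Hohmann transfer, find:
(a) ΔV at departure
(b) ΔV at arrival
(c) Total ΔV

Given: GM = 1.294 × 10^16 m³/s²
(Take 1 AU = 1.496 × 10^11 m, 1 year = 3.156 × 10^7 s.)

Convert to SI: r₁ = 1.706 AU = 2.55218e+11 m; r₂ = 3.743 AU = 5.59953e+11 m.
Transfer semi-major axis: a_t = (r₁ + r₂)/2 = (2.55218e+11 + 5.59953e+11)/2 = 4.07585e+11 m.
Circular speeds: v₁ = √(GM/r₁) = 225.171 m/s, v₂ = √(GM/r₂) = 152.017 m/s.
Transfer speeds (vis-viva v² = GM(2/r − 1/a_t)): v₁ᵗ = 263.924 m/s, v₂ᵗ = 120.292 m/s.
(a) ΔV₁ = |v₁ᵗ − v₁| ≈ 38.75 m/s = 0.008175 AU/year.
(b) ΔV₂ = |v₂ − v₂ᵗ| ≈ 31.72 m/s = 0.006693 AU/year.
(c) ΔV_total = ΔV₁ + ΔV₂ ≈ 70.48 m/s = 0.01487 AU/year.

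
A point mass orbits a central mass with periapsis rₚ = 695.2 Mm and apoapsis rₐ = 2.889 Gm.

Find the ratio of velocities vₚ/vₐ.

Convert to SI: rₚ = 695.2 Mm = 6.952e+08 m; rₐ = 2.889 Gm = 2.889e+09 m.
Conservation of angular momentum gives rₚvₚ = rₐvₐ, so vₚ/vₐ = rₐ/rₚ.
vₚ/vₐ = 2.889e+09 / 6.952e+08 ≈ 4.156.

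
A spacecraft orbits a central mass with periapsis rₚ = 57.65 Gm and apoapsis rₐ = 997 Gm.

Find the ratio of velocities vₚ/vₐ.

Convert to SI: rₚ = 57.65 Gm = 5.765e+10 m; rₐ = 997 Gm = 9.97e+11 m.
Conservation of angular momentum gives rₚvₚ = rₐvₐ, so vₚ/vₐ = rₐ/rₚ.
vₚ/vₐ = 9.97e+11 / 5.765e+10 ≈ 17.29.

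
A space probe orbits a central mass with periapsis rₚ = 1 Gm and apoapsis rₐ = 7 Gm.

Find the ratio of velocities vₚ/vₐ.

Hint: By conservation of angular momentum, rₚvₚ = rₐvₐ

Convert to SI: rₚ = 1 Gm = 1e+09 m; rₐ = 7 Gm = 7e+09 m.
Conservation of angular momentum gives rₚvₚ = rₐvₐ, so vₚ/vₐ = rₐ/rₚ.
vₚ/vₐ = 7e+09 / 1e+09 ≈ 7.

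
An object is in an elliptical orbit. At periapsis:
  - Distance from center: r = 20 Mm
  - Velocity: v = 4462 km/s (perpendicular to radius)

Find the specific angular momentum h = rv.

Convert to SI: r = 20 Mm = 2e+07 m; v = 4462 km/s = 4.462e+06 m/s.
With v perpendicular to r, h = r · v.
h = 2e+07 · 4.462e+06 m²/s ≈ 8.924e+13 m²/s.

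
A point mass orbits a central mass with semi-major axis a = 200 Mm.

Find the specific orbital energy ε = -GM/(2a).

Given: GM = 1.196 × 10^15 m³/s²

Convert to SI: a = 200 Mm = 2e+08 m.
ε = −GM / (2a).
ε = −1.196e+15 / (2 · 2e+08) J/kg ≈ -2.99e+06 J/kg = -2.99 MJ/kg.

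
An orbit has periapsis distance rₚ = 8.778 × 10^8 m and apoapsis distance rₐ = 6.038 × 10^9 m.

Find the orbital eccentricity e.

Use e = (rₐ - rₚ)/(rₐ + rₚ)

e = (rₐ − rₚ) / (rₐ + rₚ).
e = (6.038e+09 − 8.778e+08) / (6.038e+09 + 8.778e+08) = 5.1602e+09 / 6.9158e+09 ≈ 0.7461.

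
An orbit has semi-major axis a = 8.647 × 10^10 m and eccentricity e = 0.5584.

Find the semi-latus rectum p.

p = a (1 − e²).
p = 8.647e+10 · (1 − (0.5584)²) = 8.647e+10 · 0.688189 ≈ 5.951e+10 m = 5.951 × 10^10 m.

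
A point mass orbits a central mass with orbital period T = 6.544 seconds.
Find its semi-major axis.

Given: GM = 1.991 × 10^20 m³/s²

Invert Kepler's third law: a = (GM · T² / (4π²))^(1/3).
Substituting T = 6.544 s and GM = 1.991e+20 m³/s²:
a = (1.991e+20 · (6.544)² / (4π²))^(1/3) m
a ≈ 6e+06 m = 6 Mm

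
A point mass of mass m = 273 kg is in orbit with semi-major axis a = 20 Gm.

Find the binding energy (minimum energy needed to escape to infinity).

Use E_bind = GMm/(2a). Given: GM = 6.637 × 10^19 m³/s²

Convert to SI: a = 20 Gm = 2e+10 m.
Total orbital energy is E = −GMm/(2a); binding energy is E_bind = −E = GMm/(2a).
E_bind = 6.637e+19 · 273 / (2 · 2e+10) J ≈ 4.53e+11 J = 453 GJ.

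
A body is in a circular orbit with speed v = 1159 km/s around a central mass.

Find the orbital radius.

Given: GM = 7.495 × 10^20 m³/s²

Convert to SI: v = 1159 km/s = 1.159e+06 m/s.
For a circular orbit, v² = GM / r, so r = GM / v².
r = 7.495e+20 / (1.159e+06)² m ≈ 5.58e+08 m = 5.58 × 10^8 m.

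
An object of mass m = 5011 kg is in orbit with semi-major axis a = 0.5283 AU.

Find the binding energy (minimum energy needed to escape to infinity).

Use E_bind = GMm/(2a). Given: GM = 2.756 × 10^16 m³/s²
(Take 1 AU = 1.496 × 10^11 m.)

Convert to SI: a = 0.5283 AU = 7.90337e+10 m.
Total orbital energy is E = −GMm/(2a); binding energy is E_bind = −E = GMm/(2a).
E_bind = 2.756e+16 · 5011 / (2 · 7.90337e+10) J ≈ 8.737e+08 J = 873.7 MJ.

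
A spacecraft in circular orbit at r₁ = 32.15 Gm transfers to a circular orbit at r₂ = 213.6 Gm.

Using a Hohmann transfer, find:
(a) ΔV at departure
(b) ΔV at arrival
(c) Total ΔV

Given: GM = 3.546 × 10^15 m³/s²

Convert to SI: r₁ = 32.15 Gm = 3.215e+10 m; r₂ = 213.6 Gm = 2.136e+11 m.
Transfer semi-major axis: a_t = (r₁ + r₂)/2 = (3.215e+10 + 2.136e+11)/2 = 1.22875e+11 m.
Circular speeds: v₁ = √(GM/r₁) = 332.108 m/s, v₂ = √(GM/r₂) = 128.845 m/s.
Transfer speeds (vis-viva v² = GM(2/r − 1/a_t)): v₁ᵗ = 437.873 m/s, v₂ᵗ = 65.9064 m/s.
(a) ΔV₁ = |v₁ᵗ − v₁| ≈ 105.8 m/s = 105.8 m/s.
(b) ΔV₂ = |v₂ − v₂ᵗ| ≈ 62.94 m/s = 62.94 m/s.
(c) ΔV_total = ΔV₁ + ΔV₂ ≈ 168.7 m/s = 168.7 m/s.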